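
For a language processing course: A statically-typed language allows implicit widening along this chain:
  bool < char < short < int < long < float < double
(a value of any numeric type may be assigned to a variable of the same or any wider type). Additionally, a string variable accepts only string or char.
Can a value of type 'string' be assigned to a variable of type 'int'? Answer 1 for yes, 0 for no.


Target variable type: int
Source value type: string
Rule: string cannot widen to any numeric type
Result: 0

0


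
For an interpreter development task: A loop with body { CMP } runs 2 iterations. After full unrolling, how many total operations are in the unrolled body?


Loop body operations: CMP (1 op per iteration)
Unrolling 2 iterations:
  Iteration 1: CMP (1 ops)
  Iteration 2: CMP (1 ops)
Total: 2 iterations * 1 ops/iter = 2 operations

2


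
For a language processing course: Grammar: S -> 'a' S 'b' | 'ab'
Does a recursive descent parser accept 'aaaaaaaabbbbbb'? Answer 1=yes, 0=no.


Grammar accepts strings of the form a^n b^n (n >= 1)
Word: 'aaaaaaaabbbbbb'
Counting: 8 a's and 6 b's
Check: 8 == 6? No
Mismatch: a-count != b-count
Rejected

0


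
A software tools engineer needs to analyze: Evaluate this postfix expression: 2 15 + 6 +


Processing tokens left to right:
Push 2, Push 15
Pop 2 and 15, compute 2 + 15 = 17, push 17
Push 6
Pop 17 and 6, compute 17 + 6 = 23, push 23
Stack result: 23

23


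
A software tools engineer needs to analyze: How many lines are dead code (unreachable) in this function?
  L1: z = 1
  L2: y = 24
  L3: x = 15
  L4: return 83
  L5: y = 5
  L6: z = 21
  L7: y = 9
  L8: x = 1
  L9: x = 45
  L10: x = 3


Analyzing control flow:
  L1: reachable (before return)
  L2: reachable (before return)
  L3: reachable (before return)
  L4: reachable (return statement)
  L5: DEAD (after return at L4)
  L6: DEAD (after return at L4)
  L7: DEAD (after return at L4)
  L8: DEAD (after return at L4)
  L9: DEAD (after return at L4)
  L10: DEAD (after return at L4)
Return at L4, total lines = 10
Dead lines: L5 through L10
Count: 6

6


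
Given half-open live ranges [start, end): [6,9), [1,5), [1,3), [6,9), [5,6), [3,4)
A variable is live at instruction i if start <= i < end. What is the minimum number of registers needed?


Live ranges:
  Var0: [6, 9)
  Var1: [1, 5)
  Var2: [1, 3)
  Var3: [6, 9)
  Var4: [5, 6)
  Var5: [3, 4)
Sweep-line events (position, delta, active):
  pos=1 start -> active=1
  pos=1 start -> active=2
  pos=3 end -> active=1
  pos=3 start -> active=2
  pos=4 end -> active=1
  pos=5 end -> active=0
  pos=5 start -> active=1
  pos=6 end -> active=0
  pos=6 start -> active=1
  pos=6 start -> active=2
  pos=9 end -> active=1
  pos=9 end -> active=0
Maximum simultaneous active: 2
Minimum registers needed: 2

2


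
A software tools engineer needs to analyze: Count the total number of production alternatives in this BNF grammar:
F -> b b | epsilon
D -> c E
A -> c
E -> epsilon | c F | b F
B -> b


Counting alternatives per rule:
  F: 2 alternative(s)
  D: 1 alternative(s)
  A: 1 alternative(s)
  E: 3 alternative(s)
  B: 1 alternative(s)
Sum: 2 + 1 + 1 + 3 + 1 = 8

8


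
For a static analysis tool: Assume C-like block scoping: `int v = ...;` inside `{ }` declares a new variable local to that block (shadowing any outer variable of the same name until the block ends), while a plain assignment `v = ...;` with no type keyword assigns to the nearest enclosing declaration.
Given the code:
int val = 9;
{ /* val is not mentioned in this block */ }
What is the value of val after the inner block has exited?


Analyzing scoping rules:
Outer scope: declares val = 9
Inner block: val is neither redeclared nor assigned -> unchanged
After the block -> 9
Result: 9

9


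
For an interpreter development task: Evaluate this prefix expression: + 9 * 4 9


Parsing prefix expression: + 9 * 4 9
Step 1: Innermost operation '* 4 9'
  4 * 9 = 36
Step 2: Outer operation '+ 9 [36]'
  9 + 36 = 45

45


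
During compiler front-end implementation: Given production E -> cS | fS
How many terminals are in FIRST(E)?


Production: E -> cS | fS
Examining each alternative for leading terminals:
  E -> cS : first terminal = 'c'
  E -> fS : first terminal = 'f'
FIRST(E) = {c, f}
Count: 2

2


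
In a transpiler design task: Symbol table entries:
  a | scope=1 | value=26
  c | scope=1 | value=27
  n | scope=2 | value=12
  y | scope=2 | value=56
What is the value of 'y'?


Searching symbol table for 'y':
  a | scope=1 | value=26
  c | scope=1 | value=27
  n | scope=2 | value=12
  y | scope=2 | value=56 <- MATCH
Found 'y' at scope 2 with value 56

56


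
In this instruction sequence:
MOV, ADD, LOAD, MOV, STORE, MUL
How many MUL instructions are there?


Scanning instruction sequence for MUL:
  Position 1: MOV
  Position 2: ADD
  Position 3: LOAD
  Position 4: MOV
  Position 5: STORE
  Position 6: MUL <- MATCH
Matches at positions: [6]
Total MUL count: 1

1


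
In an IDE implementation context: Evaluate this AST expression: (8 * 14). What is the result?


Expression: (8 * 14)
Evaluating step by step:
  8 * 14 = 112
Result: 112

112


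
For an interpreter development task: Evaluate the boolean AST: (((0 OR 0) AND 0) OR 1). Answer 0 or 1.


Step 1: Evaluate inner node
  0 OR 0 = 0
Step 2: Evaluate next node
  0 AND 0 = 0
Step 3: Evaluate root node
  0 OR 1 = 1

1


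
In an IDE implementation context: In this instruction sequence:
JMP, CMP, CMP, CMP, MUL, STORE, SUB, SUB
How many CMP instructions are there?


Scanning instruction sequence for CMP:
  Position 1: JMP
  Position 2: CMP <- MATCH
  Position 3: CMP <- MATCH
  Position 4: CMP <- MATCH
  Position 5: MUL
  Position 6: STORE
  Position 7: SUB
  Position 8: SUB
Matches at positions: [2, 3, 4]
Total CMP count: 3

3


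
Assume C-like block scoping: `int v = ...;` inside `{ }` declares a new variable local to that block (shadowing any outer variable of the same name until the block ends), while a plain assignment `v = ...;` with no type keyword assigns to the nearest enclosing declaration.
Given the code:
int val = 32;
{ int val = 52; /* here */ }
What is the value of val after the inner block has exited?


Analyzing scoping rules:
Outer scope: declares val = 32
Inner block: 'int val = 52;' declares a NEW val that shadows the outer one
When the block exits the inner val goes out of scope; the outer val was never modified -> 32
Result: 32

32


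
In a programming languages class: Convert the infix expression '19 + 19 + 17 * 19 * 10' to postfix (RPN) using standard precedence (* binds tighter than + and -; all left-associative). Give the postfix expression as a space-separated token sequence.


Applying the shunting-yard algorithm:
  Operand 19 -> output
  Push '+' onto operator stack -> op-stack: [+]
  Operand 19 -> output
  See '+' (prec 1); top '+' (prec 1) >= it -> pop '+' to output
  Push '+' onto operator stack -> op-stack: [+]
  Operand 17 -> output
  Push '*' onto operator stack -> op-stack: [+, *]
  Operand 19 -> output
  See '*' (prec 2); top '*' (prec 2) >= it -> pop '*' to output
  Push '*' onto operator stack -> op-stack: [+, *]
  Operand 10 -> output
  End of input: pop '*' to output
  End of input: pop '+' to output
Postfix result: 19 19 + 17 19 * 10 * +

19 19 + 17 19 * 10 * +


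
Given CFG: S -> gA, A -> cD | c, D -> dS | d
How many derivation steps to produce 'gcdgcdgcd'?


Grammar: S -> gA, A -> cD | c, D -> dS | d
Deriving 'gcdgcdgcd':
Step 1: S -> gA => gA
Step 2: A -> cD => gcD
Step 3: D -> dS => gcdS
Step 4: S -> gA => gcdgA
Step 5: A -> cD => gcdgcD
Step 6: D -> dS => gcdgcdS
Step 7: S -> gA => gcdgcdgA
Step 8: A -> cD => gcdgcdgcD
Step 9: D -> d => gcdgcdgcd
Total derivation steps: 9

9


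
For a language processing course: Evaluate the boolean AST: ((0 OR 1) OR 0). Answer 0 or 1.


Step 1: Evaluate inner node
  0 OR 1 = 1
Step 2: Evaluate root node
  1 OR 0 = 1

1


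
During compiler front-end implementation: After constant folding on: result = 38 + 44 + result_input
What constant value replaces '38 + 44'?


Identifying constant sub-expression:
  Original: result = 38 + 44 + result_input
  38 and 44 are both compile-time constants
  Evaluating: 38 + 44 = 82
  After folding: result = 82 + result_input

82


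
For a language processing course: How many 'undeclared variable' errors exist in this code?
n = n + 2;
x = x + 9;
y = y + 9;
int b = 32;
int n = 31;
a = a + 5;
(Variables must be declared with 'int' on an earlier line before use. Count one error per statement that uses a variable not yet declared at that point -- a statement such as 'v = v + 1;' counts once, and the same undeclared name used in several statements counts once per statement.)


Scanning code line by line:
  Line 1: use 'n' -> ERROR (undeclared)
  Line 2: use 'x' -> ERROR (undeclared)
  Line 3: use 'y' -> ERROR (undeclared)
  Line 4: declare 'b' -> declared = ['b']
  Line 5: declare 'n' -> declared = ['b', 'n']
  Line 6: use 'a' -> ERROR (undeclared)
Total undeclared variable errors: 4

4


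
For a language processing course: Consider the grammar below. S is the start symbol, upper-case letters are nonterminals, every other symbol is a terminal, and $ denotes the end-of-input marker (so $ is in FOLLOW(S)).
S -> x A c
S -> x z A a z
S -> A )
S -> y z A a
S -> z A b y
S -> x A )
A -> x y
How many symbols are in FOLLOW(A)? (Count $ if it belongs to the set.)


S is the start symbol and does not occur in any rule body, so FOLLOW(S) = {$}.
Examining every occurrence of A in a rule body:
  S -> x A c : A is followed by terminal 'c' -> add 'c'
  S -> x z A a z : A is followed by terminal 'a' -> add 'a'
  S -> A ) : A is followed by terminal ')' -> add ')'
  S -> y z A a : A is followed by terminal 'a' -> add 'a' (already in the set)
  S -> z A b y : A is followed by terminal 'b' -> add 'b'
  S -> x A ) : A is followed by terminal ')' -> add ')' (already in the set)
  A -> x y : A does not occur in the body -> contributes nothing
FOLLOW(A) = {), a, b, c}
Count: 4

4


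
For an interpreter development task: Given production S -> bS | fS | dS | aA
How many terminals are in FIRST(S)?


Production: S -> bS | fS | dS | aA
Examining each alternative for leading terminals:
  S -> bS : first terminal = 'b'
  S -> fS : first terminal = 'f'
  S -> dS : first terminal = 'd'
  S -> aA : first terminal = 'a'
FIRST(S) = {a, b, d, f}
Count: 4

4


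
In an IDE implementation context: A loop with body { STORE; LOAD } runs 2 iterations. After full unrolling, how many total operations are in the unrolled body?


Loop body operations: STORE, LOAD (2 ops per iteration)
Unrolling 2 iterations:
  Iteration 1: STORE, LOAD (2 ops)
  Iteration 2: STORE, LOAD (2 ops)
Total: 2 iterations * 2 ops/iter = 4 operations

4


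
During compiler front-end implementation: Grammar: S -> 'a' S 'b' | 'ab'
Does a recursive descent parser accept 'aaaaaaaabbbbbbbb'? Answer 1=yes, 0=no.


Grammar accepts strings of the form a^n b^n (n >= 1)
Word: 'aaaaaaaabbbbbbbb'
Counting: 8 a's and 8 b's
Check: 8 == 8? Yes
Derivation (S -> aSb applied 7 time(s), then S -> ab): S => aSb => aaSbb => aaaSbbb => aaaaSbbbb => aaaaaSbbbbb => aaaaaaSbbbbbb => aaaaaaaSbbbbbbb => aaaaaaaabbbbbbbb
Accepted

1


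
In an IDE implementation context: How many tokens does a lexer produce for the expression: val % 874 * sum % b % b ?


Scanning 'val % 874 * sum % b % b'
Token 1: 'val' -> identifier
Token 2: '%' -> operator
Token 3: '874' -> integer_literal
Token 4: '*' -> operator
Token 5: 'sum' -> identifier
Token 6: '%' -> operator
Token 7: 'b' -> identifier
Token 8: '%' -> operator
Token 9: 'b' -> identifier
Total tokens: 9

9


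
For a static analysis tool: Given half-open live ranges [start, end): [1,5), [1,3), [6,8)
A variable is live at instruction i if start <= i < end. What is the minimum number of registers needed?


Live ranges:
  Var0: [1, 5)
  Var1: [1, 3)
  Var2: [6, 8)
Sweep-line events (position, delta, active):
  pos=1 start -> active=1
  pos=1 start -> active=2
  pos=3 end -> active=1
  pos=5 end -> active=0
  pos=6 start -> active=1
  pos=8 end -> active=0
Maximum simultaneous active: 2
Minimum registers needed: 2

2


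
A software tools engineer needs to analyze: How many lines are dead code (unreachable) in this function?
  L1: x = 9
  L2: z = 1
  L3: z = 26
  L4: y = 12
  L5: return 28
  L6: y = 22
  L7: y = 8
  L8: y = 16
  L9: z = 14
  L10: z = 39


Analyzing control flow:
  L1: reachable (before return)
  L2: reachable (before return)
  L3: reachable (before return)
  L4: reachable (before return)
  L5: reachable (return statement)
  L6: DEAD (after return at L5)
  L7: DEAD (after return at L5)
  L8: DEAD (after return at L5)
  L9: DEAD (after return at L5)
  L10: DEAD (after return at L5)
Return at L5, total lines = 10
Dead lines: L6 through L10
Count: 5

5


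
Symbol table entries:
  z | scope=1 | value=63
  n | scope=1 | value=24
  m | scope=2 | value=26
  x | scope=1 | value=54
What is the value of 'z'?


Searching symbol table for 'z':
  z | scope=1 | value=63 <- MATCH
  n | scope=1 | value=24
  m | scope=2 | value=26
  x | scope=1 | value=54
Found 'z' at scope 1 with value 63

63


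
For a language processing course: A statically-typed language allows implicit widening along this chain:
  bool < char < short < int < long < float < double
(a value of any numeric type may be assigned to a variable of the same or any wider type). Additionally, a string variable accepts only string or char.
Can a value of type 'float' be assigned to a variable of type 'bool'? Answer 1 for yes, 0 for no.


Target variable type: bool
Source value type: float
Numeric ranks: float=5, bool=0
Widening allowed iff rank(source) <= rank(target): 5 <= 0? No
Result: 0

0


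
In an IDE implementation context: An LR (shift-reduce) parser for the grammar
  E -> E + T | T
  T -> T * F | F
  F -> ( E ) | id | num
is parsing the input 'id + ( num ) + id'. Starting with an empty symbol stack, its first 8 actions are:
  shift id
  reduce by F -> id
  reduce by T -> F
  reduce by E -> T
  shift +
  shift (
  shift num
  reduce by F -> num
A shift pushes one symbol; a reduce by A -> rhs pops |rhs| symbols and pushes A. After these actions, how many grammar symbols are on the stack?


Tracking the symbol stack through each action:
  Action 1: shift 'id' : push -> stack = [id] (size 1)
  Action 2: reduce by F -> id : pop 1, push F -> stack = [F] (size 1)
  Action 3: reduce by T -> F : pop 1, push T -> stack = [T] (size 1)
  Action 4: reduce by E -> T : pop 1, push E -> stack = [E] (size 1)
  Action 5: shift '+' : push -> stack = [E, +] (size 2)
  Action 6: shift '(' : push -> stack = [E, +, (] (size 3)
  Action 7: shift 'num' : push -> stack = [E, +, (, num] (size 4)
  Action 8: reduce by F -> num : pop 1, push F -> stack = [E, +, (, F] (size 4)
Final stack size: 4

4


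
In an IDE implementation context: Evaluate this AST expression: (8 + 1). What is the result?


Expression: (8 + 1)
Evaluating step by step:
  8 + 1 = 9
Result: 9

9


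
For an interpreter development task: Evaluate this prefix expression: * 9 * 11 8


Parsing prefix expression: * 9 * 11 8
Step 1: Innermost operation '* 11 8'
  11 * 8 = 88
Step 2: Outer operation '* 9 [88]'
  9 * 88 = 792

792


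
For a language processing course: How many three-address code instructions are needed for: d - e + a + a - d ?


Expression: d - e + a + a - d
Generating three-address code (respecting * over +/- precedence):
  Instruction 1: t1 = d - e
  Instruction 2: t2 = t1 + a
  Instruction 3: t3 = t2 + a
  Instruction 4: t4 = t3 - d
Total instructions: 4

4


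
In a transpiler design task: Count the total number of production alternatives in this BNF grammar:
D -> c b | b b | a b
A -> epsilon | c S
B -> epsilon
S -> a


Counting alternatives per rule:
  D: 3 alternative(s)
  A: 2 alternative(s)
  B: 1 alternative(s)
  S: 1 alternative(s)
Sum: 3 + 2 + 1 + 1 = 7

7


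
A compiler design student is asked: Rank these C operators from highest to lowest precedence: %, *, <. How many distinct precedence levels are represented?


Looking up precedence for each operator:
  % -> precedence 6
  * -> precedence 6
  < -> precedence 4
Sorted highest to lowest: %, *, <
Distinct precedence values: [6, 4]
Number of distinct levels: 2

2


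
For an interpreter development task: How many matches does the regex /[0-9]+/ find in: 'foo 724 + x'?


Pattern: /[0-9]+/ (int literals)
Input: 'foo 724 + x'
Scanning for matches:
  Match 1: '724'
Total matches: 1

1


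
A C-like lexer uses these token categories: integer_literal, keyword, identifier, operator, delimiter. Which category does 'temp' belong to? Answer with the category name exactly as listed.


Token: 'temp'
Checking categories:
  identifier: YES
  integer_literal: no
  operator: no
  keyword: no
  delimiter: no
Category: identifier

identifier


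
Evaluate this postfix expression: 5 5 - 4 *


Processing tokens left to right:
Push 5, Push 5
Pop 5 and 5, compute 5 - 5 = 0, push 0
Push 4
Pop 0 and 4, compute 0 * 4 = 0, push 0
Stack result: 0

0


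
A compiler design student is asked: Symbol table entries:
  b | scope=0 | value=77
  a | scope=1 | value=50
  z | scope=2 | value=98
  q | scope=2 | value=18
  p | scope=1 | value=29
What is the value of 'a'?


Searching symbol table for 'a':
  b | scope=0 | value=77
  a | scope=1 | value=50 <- MATCH
  z | scope=2 | value=98
  q | scope=2 | value=18
  p | scope=1 | value=29
Found 'a' at scope 1 with value 50

50


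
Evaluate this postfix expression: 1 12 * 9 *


Processing tokens left to right:
Push 1, Push 12
Pop 1 and 12, compute 1 * 12 = 12, push 12
Push 9
Pop 12 and 9, compute 12 * 9 = 108, push 108
Stack result: 108

108


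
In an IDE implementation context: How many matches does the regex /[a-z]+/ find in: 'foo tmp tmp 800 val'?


Pattern: /[a-z]+/ (identifiers)
Input: 'foo tmp tmp 800 val'
Scanning for matches:
  Match 1: 'foo'
  Match 2: 'tmp'
  Match 3: 'tmp'
  Match 4: 'val'
Total matches: 4

4


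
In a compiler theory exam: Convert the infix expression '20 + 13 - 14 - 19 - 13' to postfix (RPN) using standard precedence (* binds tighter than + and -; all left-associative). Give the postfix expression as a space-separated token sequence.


Applying the shunting-yard algorithm:
  Operand 20 -> output
  Push '+' onto operator stack -> op-stack: [+]
  Operand 13 -> output
  See '-' (prec 1); top '+' (prec 1) >= it -> pop '+' to output
  Push '-' onto operator stack -> op-stack: [-]
  Operand 14 -> output
  See '-' (prec 1); top '-' (prec 1) >= it -> pop '-' to output
  Push '-' onto operator stack -> op-stack: [-]
  Operand 19 -> output
  See '-' (prec 1); top '-' (prec 1) >= it -> pop '-' to output
  Push '-' onto operator stack -> op-stack: [-]
  Operand 13 -> output
  End of input: pop '-' to output
Postfix result: 20 13 + 14 - 19 - 13 -

20 13 + 14 - 19 - 13 -


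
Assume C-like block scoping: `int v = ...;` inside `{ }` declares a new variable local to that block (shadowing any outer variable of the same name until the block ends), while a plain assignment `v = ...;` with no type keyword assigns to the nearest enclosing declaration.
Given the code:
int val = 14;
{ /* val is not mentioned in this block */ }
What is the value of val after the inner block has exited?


Analyzing scoping rules:
Outer scope: declares val = 14
Inner block: val is neither redeclared nor assigned -> unchanged
After the block -> 14
Result: 14

14


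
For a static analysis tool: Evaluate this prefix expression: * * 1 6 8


Parsing prefix expression: * * 1 6 8
Step 1: Innermost operation '* 1 6'
  1 * 6 = 6
Step 2: Outer operation '* [6] 8'
  6 * 8 = 48

48


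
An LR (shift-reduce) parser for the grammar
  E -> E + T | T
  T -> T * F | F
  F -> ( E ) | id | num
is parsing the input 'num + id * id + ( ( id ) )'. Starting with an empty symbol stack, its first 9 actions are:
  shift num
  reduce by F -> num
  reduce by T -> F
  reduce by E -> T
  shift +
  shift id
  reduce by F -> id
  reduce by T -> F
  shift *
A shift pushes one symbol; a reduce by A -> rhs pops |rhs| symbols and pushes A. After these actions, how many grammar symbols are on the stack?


Tracking the symbol stack through each action:
  Action 1: shift 'num' : push -> stack = [num] (size 1)
  Action 2: reduce by F -> num : pop 1, push F -> stack = [F] (size 1)
  Action 3: reduce by T -> F : pop 1, push T -> stack = [T] (size 1)
  Action 4: reduce by E -> T : pop 1, push E -> stack = [E] (size 1)
  Action 5: shift '+' : push -> stack = [E, +] (size 2)
  Action 6: shift 'id' : push -> stack = [E, +, id] (size 3)
  Action 7: reduce by F -> id : pop 1, push F -> stack = [E, +, F] (size 3)
  Action 8: reduce by T -> F : pop 1, push T -> stack = [E, +, T] (size 3)
  Action 9: shift '*' : push -> stack = [E, +, T, *] (size 4)
Final stack size: 4

4


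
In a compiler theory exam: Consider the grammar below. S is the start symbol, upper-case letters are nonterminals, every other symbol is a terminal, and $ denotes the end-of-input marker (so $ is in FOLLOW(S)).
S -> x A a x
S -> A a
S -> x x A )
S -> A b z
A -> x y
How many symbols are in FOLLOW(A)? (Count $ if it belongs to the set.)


S is the start symbol and does not occur in any rule body, so FOLLOW(S) = {$}.
Examining every occurrence of A in a rule body:
  S -> x A a x : A is followed by terminal 'a' -> add 'a'
  S -> A a : A is followed by terminal 'a' -> add 'a' (already in the set)
  S -> x x A ) : A is followed by terminal ')' -> add ')'
  S -> A b z : A is followed by terminal 'b' -> add 'b'
  A -> x y : A does not occur in the body -> contributes nothing
FOLLOW(A) = {), a, b}
Count: 3

3


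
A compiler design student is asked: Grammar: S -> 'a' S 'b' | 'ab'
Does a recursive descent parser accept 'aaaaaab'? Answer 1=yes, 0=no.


Grammar accepts strings of the form a^n b^n (n >= 1)
Word: 'aaaaaab'
Counting: 6 a's and 1 b's
Check: 6 == 1? No
Mismatch: a-count != b-count
Rejected

0


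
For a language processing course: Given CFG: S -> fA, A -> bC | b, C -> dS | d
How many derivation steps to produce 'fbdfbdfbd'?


Grammar: S -> fA, A -> bC | b, C -> dS | d
Deriving 'fbdfbdfbd':
Step 1: S -> fA => fA
Step 2: A -> bC => fbC
Step 3: C -> dS => fbdS
Step 4: S -> fA => fbdfA
Step 5: A -> bC => fbdfbC
Step 6: C -> dS => fbdfbdS
Step 7: S -> fA => fbdfbdfA
Step 8: A -> bC => fbdfbdfbC
Step 9: C -> d => fbdfbdfbd
Total derivation steps: 9

9


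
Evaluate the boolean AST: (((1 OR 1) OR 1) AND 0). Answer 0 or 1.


Step 1: Evaluate inner node
  1 OR 1 = 1
Step 2: Evaluate next node
  1 OR 1 = 1
Step 3: Evaluate root node
  1 AND 0 = 0

0


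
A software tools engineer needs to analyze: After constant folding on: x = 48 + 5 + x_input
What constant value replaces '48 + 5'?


Identifying constant sub-expression:
  Original: x = 48 + 5 + x_input
  48 and 5 are both compile-time constants
  Evaluating: 48 + 5 = 53
  After folding: x = 53 + x_input

53


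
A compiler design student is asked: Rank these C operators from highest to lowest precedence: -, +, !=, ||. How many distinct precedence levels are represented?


Looking up precedence for each operator:
  - -> precedence 5
  + -> precedence 5
  != -> precedence 3
  || -> precedence 1
Sorted highest to lowest: -, +, !=, ||
Distinct precedence values: [5, 3, 1]
Number of distinct levels: 3

3


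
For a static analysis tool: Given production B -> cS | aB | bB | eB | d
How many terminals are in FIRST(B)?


Production: B -> cS | aB | bB | eB | d
Examining each alternative for leading terminals:
  B -> cS : first terminal = 'c'
  B -> aB : first terminal = 'a'
  B -> bB : first terminal = 'b'
  B -> eB : first terminal = 'e'
  B -> d : first terminal = 'd'
FIRST(B) = {a, b, c, d, e}
Count: 5

5


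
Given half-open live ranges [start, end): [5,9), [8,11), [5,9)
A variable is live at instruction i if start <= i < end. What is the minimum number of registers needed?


Live ranges:
  Var0: [5, 9)
  Var1: [8, 11)
  Var2: [5, 9)
Sweep-line events (position, delta, active):
  pos=5 start -> active=1
  pos=5 start -> active=2
  pos=8 start -> active=3
  pos=9 end -> active=2
  pos=9 end -> active=1
  pos=11 end -> active=0
Maximum simultaneous active: 3
Minimum registers needed: 3

3


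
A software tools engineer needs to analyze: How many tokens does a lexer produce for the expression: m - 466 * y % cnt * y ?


Scanning 'm - 466 * y % cnt * y'
Token 1: 'm' -> identifier
Token 2: '-' -> operator
Token 3: '466' -> integer_literal
Token 4: '*' -> operator
Token 5: 'y' -> identifier
Token 6: '%' -> operator
Token 7: 'cnt' -> identifier
Token 8: '*' -> operator
Token 9: 'y' -> identifier
Total tokens: 9

9


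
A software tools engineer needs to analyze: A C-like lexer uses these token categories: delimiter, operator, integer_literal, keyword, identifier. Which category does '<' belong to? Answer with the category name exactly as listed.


Token: '<'
Checking categories:
  identifier: no
  integer_literal: no
  operator: YES
  keyword: no
  delimiter: no
Category: operator

operator


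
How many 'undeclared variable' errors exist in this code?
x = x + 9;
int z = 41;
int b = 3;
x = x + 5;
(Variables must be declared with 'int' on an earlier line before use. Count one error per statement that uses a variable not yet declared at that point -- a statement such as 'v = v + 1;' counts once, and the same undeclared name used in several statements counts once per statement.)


Scanning code line by line:
  Line 1: use 'x' -> ERROR (undeclared)
  Line 2: declare 'z' -> declared = ['z']
  Line 3: declare 'b' -> declared = ['b', 'z']
  Line 4: use 'x' -> ERROR (undeclared)
Total undeclared variable errors: 2

2


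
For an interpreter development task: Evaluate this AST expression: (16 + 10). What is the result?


Expression: (16 + 10)
Evaluating step by step:
  16 + 10 = 26
Result: 26

26


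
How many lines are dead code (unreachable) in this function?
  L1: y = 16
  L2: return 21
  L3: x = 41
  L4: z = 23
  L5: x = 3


Analyzing control flow:
  L1: reachable (before return)
  L2: reachable (return statement)
  L3: DEAD (after return at L2)
  L4: DEAD (after return at L2)
  L5: DEAD (after return at L2)
Return at L2, total lines = 5
Dead lines: L3 through L5
Count: 3

3


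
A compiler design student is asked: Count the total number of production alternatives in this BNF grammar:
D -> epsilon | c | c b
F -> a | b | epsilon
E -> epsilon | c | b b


Counting alternatives per rule:
  D: 3 alternative(s)
  F: 3 alternative(s)
  E: 3 alternative(s)
Sum: 3 + 3 + 3 = 9

9


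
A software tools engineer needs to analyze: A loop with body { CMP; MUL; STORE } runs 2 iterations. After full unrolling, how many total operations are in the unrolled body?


Loop body operations: CMP, MUL, STORE (3 ops per iteration)
Unrolling 2 iterations:
  Iteration 1: CMP, MUL, STORE (3 ops)
  Iteration 2: CMP, MUL, STORE (3 ops)
Total: 2 iterations * 3 ops/iter = 6 operations

6


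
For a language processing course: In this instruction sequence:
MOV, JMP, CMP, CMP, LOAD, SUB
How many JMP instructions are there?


Scanning instruction sequence for JMP:
  Position 1: MOV
  Position 2: JMP <- MATCH
  Position 3: CMP
  Position 4: CMP
  Position 5: LOAD
  Position 6: SUB
Matches at positions: [2]
Total JMP count: 1

1


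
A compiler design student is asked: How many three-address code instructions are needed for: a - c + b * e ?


Expression: a - c + b * e
Generating three-address code (respecting * over +/- precedence):
  Instruction 1: t1 = b * e
  Instruction 2: t2 = a - c
  Instruction 3: t3 = t2 + t1
Total instructions: 3

3


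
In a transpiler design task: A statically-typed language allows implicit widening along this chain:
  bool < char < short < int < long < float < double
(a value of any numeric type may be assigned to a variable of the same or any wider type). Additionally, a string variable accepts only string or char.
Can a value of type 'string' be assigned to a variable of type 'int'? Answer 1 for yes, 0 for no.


Target variable type: int
Source value type: string
Rule: string cannot widen to any numeric type
Result: 0

0


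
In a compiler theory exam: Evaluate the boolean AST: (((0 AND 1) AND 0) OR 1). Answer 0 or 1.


Step 1: Evaluate inner node
  0 AND 1 = 0
Step 2: Evaluate next node
  0 AND 0 = 0
Step 3: Evaluate root node
  0 OR 1 = 1

1


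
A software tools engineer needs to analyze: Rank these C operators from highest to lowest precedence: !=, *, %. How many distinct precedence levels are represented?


Looking up precedence for each operator:
  != -> precedence 3
  * -> precedence 6
  % -> precedence 6
Sorted highest to lowest: *, %, !=
Distinct precedence values: [6, 3]
Number of distinct levels: 2

2


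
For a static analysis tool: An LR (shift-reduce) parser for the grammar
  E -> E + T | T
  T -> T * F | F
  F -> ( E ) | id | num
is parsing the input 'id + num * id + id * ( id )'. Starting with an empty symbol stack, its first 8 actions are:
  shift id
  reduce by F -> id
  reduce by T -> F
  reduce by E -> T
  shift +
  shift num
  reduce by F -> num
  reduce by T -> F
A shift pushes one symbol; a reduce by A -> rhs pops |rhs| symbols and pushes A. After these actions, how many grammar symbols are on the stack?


Tracking the symbol stack through each action:
  Action 1: shift 'id' : push -> stack = [id] (size 1)
  Action 2: reduce by F -> id : pop 1, push F -> stack = [F] (size 1)
  Action 3: reduce by T -> F : pop 1, push T -> stack = [T] (size 1)
  Action 4: reduce by E -> T : pop 1, push E -> stack = [E] (size 1)
  Action 5: shift '+' : push -> stack = [E, +] (size 2)
  Action 6: shift 'num' : push -> stack = [E, +, num] (size 3)
  Action 7: reduce by F -> num : pop 1, push F -> stack = [E, +, F] (size 3)
  Action 8: reduce by T -> F : pop 1, push T -> stack = [E, +, T] (size 3)
Final stack size: 3

3


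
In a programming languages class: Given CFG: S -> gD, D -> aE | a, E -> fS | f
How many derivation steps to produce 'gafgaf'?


Grammar: S -> gD, D -> aE | a, E -> fS | f
Deriving 'gafgaf':
Step 1: S -> gD => gD
Step 2: D -> aE => gaE
Step 3: E -> fS => gafS
Step 4: S -> gD => gafgD
Step 5: D -> aE => gafgaE
Step 6: E -> f => gafgaf
Total derivation steps: 6

6


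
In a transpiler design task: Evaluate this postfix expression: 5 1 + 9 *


Processing tokens left to right:
Push 5, Push 1
Pop 5 and 1, compute 5 + 1 = 6, push 6
Push 9
Pop 6 and 9, compute 6 * 9 = 54, push 54
Stack result: 54

54


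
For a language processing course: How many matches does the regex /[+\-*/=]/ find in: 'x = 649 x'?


Pattern: /[+\-*/=]/ (operators)
Input: 'x = 649 x'
Scanning for matches:
  Match 1: '='
Total matches: 1

1


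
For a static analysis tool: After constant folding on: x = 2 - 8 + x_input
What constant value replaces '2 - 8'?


Identifying constant sub-expression:
  Original: x = 2 - 8 + x_input
  2 and 8 are both compile-time constants
  Evaluating: 2 - 8 = -6
  After folding: x = -6 + x_input

-6


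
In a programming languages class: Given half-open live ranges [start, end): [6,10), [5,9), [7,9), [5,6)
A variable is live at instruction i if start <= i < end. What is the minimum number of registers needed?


Live ranges:
  Var0: [6, 10)
  Var1: [5, 9)
  Var2: [7, 9)
  Var3: [5, 6)
Sweep-line events (position, delta, active):
  pos=5 start -> active=1
  pos=5 start -> active=2
  pos=6 end -> active=1
  pos=6 start -> active=2
  pos=7 start -> active=3
  pos=9 end -> active=2
  pos=9 end -> active=1
  pos=10 end -> active=0
Maximum simultaneous active: 3
Minimum registers needed: 3

3


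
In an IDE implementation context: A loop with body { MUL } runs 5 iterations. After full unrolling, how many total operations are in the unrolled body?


Loop body operations: MUL (1 op per iteration)
Unrolling 5 iterations:
  Iteration 1: MUL (1 ops)
  Iteration 2: MUL (1 ops)
  Iteration 3: MUL (1 ops)
  Iteration 4: MUL (1 ops)
  Iteration 5: MUL (1 ops)
Total: 5 iterations * 1 ops/iter = 5 operations

5


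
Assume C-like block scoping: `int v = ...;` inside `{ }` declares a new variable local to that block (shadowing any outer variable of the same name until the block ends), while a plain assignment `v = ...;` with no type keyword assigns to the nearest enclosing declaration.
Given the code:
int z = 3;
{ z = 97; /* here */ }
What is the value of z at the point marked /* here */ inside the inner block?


Analyzing scoping rules:
Outer scope: declares z = 3
Inner block: 'z = 97;' has no type keyword, so it is an assignment to the outer z (no shadowing)
Inside the block, after the assignment -> 97
Result: 97

97


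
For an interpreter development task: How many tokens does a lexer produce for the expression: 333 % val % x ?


Scanning '333 % val % x'
Token 1: '333' -> integer_literal
Token 2: '%' -> operator
Token 3: 'val' -> identifier
Token 4: '%' -> operator
Token 5: 'x' -> identifier
Total tokens: 5

5


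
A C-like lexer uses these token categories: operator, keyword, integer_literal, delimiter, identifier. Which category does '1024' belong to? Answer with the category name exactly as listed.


Token: '1024'
Checking categories:
  identifier: no
  integer_literal: YES
  operator: no
  keyword: no
  delimiter: no
Category: integer_literal

integer_literal


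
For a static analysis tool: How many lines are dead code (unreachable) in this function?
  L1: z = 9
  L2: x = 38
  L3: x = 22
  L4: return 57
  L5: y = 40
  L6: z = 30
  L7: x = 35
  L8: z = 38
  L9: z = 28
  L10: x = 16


Analyzing control flow:
  L1: reachable (before return)
  L2: reachable (before return)
  L3: reachable (before return)
  L4: reachable (return statement)
  L5: DEAD (after return at L4)
  L6: DEAD (after return at L4)
  L7: DEAD (after return at L4)
  L8: DEAD (after return at L4)
  L9: DEAD (after return at L4)
  L10: DEAD (after return at L4)
Return at L4, total lines = 10
Dead lines: L5 through L10
Count: 6

6


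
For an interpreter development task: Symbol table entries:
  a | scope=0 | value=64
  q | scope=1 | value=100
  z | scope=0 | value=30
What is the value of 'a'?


Searching symbol table for 'a':
  a | scope=0 | value=64 <- MATCH
  q | scope=1 | value=100
  z | scope=0 | value=30
Found 'a' at scope 0 with value 64

64


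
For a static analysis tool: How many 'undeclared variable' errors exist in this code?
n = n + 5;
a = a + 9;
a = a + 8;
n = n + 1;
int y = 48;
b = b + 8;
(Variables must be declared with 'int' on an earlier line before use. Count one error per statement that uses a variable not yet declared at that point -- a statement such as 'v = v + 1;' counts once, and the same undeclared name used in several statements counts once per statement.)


Scanning code line by line:
  Line 1: use 'n' -> ERROR (undeclared)
  Line 2: use 'a' -> ERROR (undeclared)
  Line 3: use 'a' -> ERROR (undeclared)
  Line 4: use 'n' -> ERROR (undeclared)
  Line 5: declare 'y' -> declared = ['y']
  Line 6: use 'b' -> ERROR (undeclared)
Total undeclared variable errors: 5

5


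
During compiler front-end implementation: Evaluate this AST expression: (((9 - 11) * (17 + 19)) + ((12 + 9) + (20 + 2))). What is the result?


Expression: (((9 - 11) * (17 + 19)) + ((12 + 9) + (20 + 2)))
Evaluating step by step:
  9 - 11 = -2
  17 + 19 = 36
  -2 * 36 = -72
  12 + 9 = 21
  20 + 2 = 22
  21 + 22 = 43
  -72 + 43 = -29
Result: -29

-29


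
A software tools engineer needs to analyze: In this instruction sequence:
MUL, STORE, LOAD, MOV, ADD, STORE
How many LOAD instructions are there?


Scanning instruction sequence for LOAD:
  Position 1: MUL
  Position 2: STORE
  Position 3: LOAD <- MATCH
  Position 4: MOV
  Position 5: ADD
  Position 6: STORE
Matches at positions: [3]
Total LOAD count: 1

1


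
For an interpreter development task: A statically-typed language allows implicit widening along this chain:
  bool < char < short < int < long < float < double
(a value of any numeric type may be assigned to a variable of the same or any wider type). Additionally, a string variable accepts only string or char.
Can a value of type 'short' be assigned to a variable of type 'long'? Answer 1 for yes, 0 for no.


Target variable type: long
Source value type: short
Numeric ranks: short=2, long=4
Widening allowed iff rank(source) <= rank(target): 2 <= 4? Yes
Result: 1

1


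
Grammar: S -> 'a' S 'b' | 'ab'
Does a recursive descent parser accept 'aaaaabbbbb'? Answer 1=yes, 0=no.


Grammar accepts strings of the form a^n b^n (n >= 1)
Word: 'aaaaabbbbb'
Counting: 5 a's and 5 b's
Check: 5 == 5? Yes
Derivation (S -> aSb applied 4 time(s), then S -> ab): S => aSb => aaSbb => aaaSbbb => aaaaSbbbb => aaaaabbbbb
Accepted

1


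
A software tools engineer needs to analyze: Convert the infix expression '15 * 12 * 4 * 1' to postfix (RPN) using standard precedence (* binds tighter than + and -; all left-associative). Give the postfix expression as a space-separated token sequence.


Applying the shunting-yard algorithm:
  Operand 15 -> output
  Push '*' onto operator stack -> op-stack: [*]
  Operand 12 -> output
  See '*' (prec 2); top '*' (prec 2) >= it -> pop '*' to output
  Push '*' onto operator stack -> op-stack: [*]
  Operand 4 -> output
  See '*' (prec 2); top '*' (prec 2) >= it -> pop '*' to output
  Push '*' onto operator stack -> op-stack: [*]
  Operand 1 -> output
  End of input: pop '*' to output
Postfix result: 15 12 * 4 * 1 *

15 12 * 4 * 1 *


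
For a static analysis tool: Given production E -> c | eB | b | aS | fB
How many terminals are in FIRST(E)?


Production: E -> c | eB | b | aS | fB
Examining each alternative for leading terminals:
  E -> c : first terminal = 'c'
  E -> eB : first terminal = 'e'
  E -> b : first terminal = 'b'
  E -> aS : first terminal = 'a'
  E -> fB : first terminal = 'f'
FIRST(E) = {a, b, c, e, f}
Count: 5

5


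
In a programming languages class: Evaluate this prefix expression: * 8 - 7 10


Parsing prefix expression: * 8 - 7 10
Step 1: Innermost operation '- 7 10'
  7 - 10 = -3
Step 2: Outer operation '* 8 [-3]'
  8 * -3 = -24

-24


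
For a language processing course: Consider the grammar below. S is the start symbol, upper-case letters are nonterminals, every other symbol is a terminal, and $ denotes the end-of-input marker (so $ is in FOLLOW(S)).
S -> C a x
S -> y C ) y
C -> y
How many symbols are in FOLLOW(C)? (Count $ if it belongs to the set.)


S is the start symbol and does not occur in any rule body, so FOLLOW(S) = {$}.
Examining every occurrence of C in a rule body:
  S -> C a x : C is followed by terminal 'a' -> add 'a'
  S -> y C ) y : C is followed by terminal ')' -> add ')'
  C -> y : C does not occur in the body -> contributes nothing
FOLLOW(C) = {), a}
Count: 2

2


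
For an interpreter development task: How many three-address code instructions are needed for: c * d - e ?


Expression: c * d - e
Generating three-address code (respecting * over +/- precedence):
  Instruction 1: t1 = c * d
  Instruction 2: t2 = t1 - e
Total instructions: 2

2


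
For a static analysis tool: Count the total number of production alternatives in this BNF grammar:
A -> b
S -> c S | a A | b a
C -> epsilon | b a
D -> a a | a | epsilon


Counting alternatives per rule:
  A: 1 alternative(s)
  S: 3 alternative(s)
  C: 2 alternative(s)
  D: 3 alternative(s)
Sum: 1 + 3 + 2 + 3 = 9

9


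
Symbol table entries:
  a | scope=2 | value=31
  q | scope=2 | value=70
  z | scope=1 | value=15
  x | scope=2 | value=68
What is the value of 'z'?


Searching symbol table for 'z':
  a | scope=2 | value=31
  q | scope=2 | value=70
  z | scope=1 | value=15 <- MATCH
  x | scope=2 | value=68
Found 'z' at scope 1 with value 15

15


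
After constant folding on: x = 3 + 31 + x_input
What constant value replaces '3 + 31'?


Identifying constant sub-expression:
  Original: x = 3 + 31 + x_input
  3 and 31 are both compile-time constants
  Evaluating: 3 + 31 = 34
  After folding: x = 34 + x_input

34
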